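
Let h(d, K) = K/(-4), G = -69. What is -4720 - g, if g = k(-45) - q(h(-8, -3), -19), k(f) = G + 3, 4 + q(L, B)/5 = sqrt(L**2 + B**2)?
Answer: -4674 + 5*sqrt(5785)/4 ≈ -4578.9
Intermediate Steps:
h(d, K) = -K/4 (h(d, K) = K*(-1/4) = -K/4)
q(L, B) = -20 + 5*sqrt(B**2 + L**2) (q(L, B) = -20 + 5*sqrt(L**2 + B**2) = -20 + 5*sqrt(B**2 + L**2))
k(f) = -66 (k(f) = -69 + 3 = -66)
g = -46 - 5*sqrt(5785)/4 (g = -66 - (-20 + 5*sqrt((-19)**2 + (-1/4*(-3))**2)) = -66 - (-20 + 5*sqrt(361 + (3/4)**2)) = -66 - (-20 + 5*sqrt(361 + 9/16)) = -66 - (-20 + 5*sqrt(5785/16)) = -66 - (-20 + 5*(sqrt(5785)/4)) = -66 - (-20 + 5*sqrt(5785)/4) = -66 + (20 - 5*sqrt(5785)/4) = -46 - 5*sqrt(5785)/4 ≈ -141.07)
-4720 - g = -4720 - (-46 - 5*sqrt(5785)/4) = -4720 + (46 + 5*sqrt(5785)/4) = -4674 + 5*sqrt(5785)/4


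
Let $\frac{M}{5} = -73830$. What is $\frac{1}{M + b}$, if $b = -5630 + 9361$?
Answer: $- \frac{1}{365419} \approx -2.7366 \cdot 10^{-6}$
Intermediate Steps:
$M = -369150$ ($M = 5 \left(-73830\right) = -369150$)
$b = 3731$
$\frac{1}{M + b} = \frac{1}{-369150 + 3731} = \frac{1}{-365419} = - \frac{1}{365419}$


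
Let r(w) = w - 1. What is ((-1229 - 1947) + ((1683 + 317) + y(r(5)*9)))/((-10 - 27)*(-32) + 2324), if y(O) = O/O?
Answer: -1175/3508 ≈ -0.33495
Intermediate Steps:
r(w) = -1 + w
y(O) = 1
((-1229 - 1947) + ((1683 + 317) + y(r(5)*9)))/((-10 - 27)*(-32) + 2324) = ((-1229 - 1947) + ((1683 + 317) + 1))/((-10 - 27)*(-32) + 2324) = (-3176 + (2000 + 1))/(-37*(-32) + 2324) = (-3176 + 2001)/(1184 + 2324) = -1175/3508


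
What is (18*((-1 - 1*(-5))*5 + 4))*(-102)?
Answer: -44064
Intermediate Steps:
(18*((-1 - 1*(-5))*5 + 4))*(-102) = (18*((-1 + 5)*5 + 4))*(-102) = (18*(4*5 + 4))*(-102) = (18*(20 + 4))*(-102) = (18*24)*(-102) = 432*(-102) = -44064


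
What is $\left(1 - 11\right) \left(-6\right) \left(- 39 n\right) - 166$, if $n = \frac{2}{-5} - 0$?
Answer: $770$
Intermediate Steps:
$n = - \frac{2}{5}$ ($n = 2 \left(- \frac{1}{5}\right) + 0 = - \frac{2}{5} + 0 = - \frac{2}{5} \approx -0.4$)
$\left(1 - 11\right) \left(-6\right) \left(- 39 n\right) - 166 = \left(1 - 11\right) \left(-6\right) \left(\left(-39\right) \left(- \frac{2}{5}\right)\right) - 166 = \left(-10\right) \left(-6\right) \frac{78}{5} - 166 = 60 \cdot \frac{78}{5} - 166 = 936 - 166 = 770$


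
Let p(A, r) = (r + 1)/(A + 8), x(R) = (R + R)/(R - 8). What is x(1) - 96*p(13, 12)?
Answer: -418/7 ≈ -59.714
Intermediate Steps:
x(R) = 2*R/(-8 + R) (x(R) = (2*R)/(-8 + R) = 2*R/(-8 + R))
p(A, r) = (1 + r)/(8 + A)
x(1) - 96*p(13, 12) = 2*1/(-8 + 1) - 96*(1 + 12)/(8 + 13) = 2*1/(-7) - 96*13/21 = 2*1*(-1/7) - 32*13/7 = -2/7 - 96*13/21 = -2/7 - 416/7 = -418/7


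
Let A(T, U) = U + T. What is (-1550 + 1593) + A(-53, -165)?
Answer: -175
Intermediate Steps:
A(T, U) = T + U
(-1550 + 1593) + A(-53, -165) = (-1550 + 1593) + (-53 - 165) = 43 - 218 = -175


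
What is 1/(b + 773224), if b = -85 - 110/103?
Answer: 103/79633207 ≈ 1.2934e-6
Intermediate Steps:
b = -8865/103 (b = -85 - 110*1/103 = -85 - 110/103 = -8865/103 ≈ -86.068)
1/(b + 773224) = 1/(-8865/103 + 773224) = 1/(79633207/103) = 103/79633207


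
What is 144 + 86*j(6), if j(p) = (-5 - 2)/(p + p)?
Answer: 563/6 ≈ 93.833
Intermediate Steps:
j(p) = -7/(2*p) (j(p) = -7*1/(2*p) = -7/(2*p))
144 + 86*j(6) = 144 + 86*(-7/2/6) = 144 + 86*(-7/2*⅙) = 144 + 86*(-7/12) = 144 - 301/6 = 563/6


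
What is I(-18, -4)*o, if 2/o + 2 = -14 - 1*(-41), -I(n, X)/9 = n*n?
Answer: -5832/25 ≈ -233.28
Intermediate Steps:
I(n, X) = -9*n**2 (I(n, X) = -9*n*n = -9*n**2)
o = 2/25 (o = 2/(-2 + (-14 - 1*(-41))) = 2/(-2 + (-14 + 41)) = 2/(-2 + 27) = 2/25 ≈ 0.080000)
I(-18, -4)*o = -9*(-18)**2*(2/25) = -9*324*(2/25) = -2916*2/25 = -5832/25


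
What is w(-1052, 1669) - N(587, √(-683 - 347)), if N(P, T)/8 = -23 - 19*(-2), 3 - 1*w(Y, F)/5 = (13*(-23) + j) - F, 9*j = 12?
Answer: 29185/3 ≈ 9728.3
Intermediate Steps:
j = 4/3 (j = (⅑)*12 = 4/3 ≈ 1.3333)
w(Y, F) = 4510/3 + 5*F (w(Y, F) = 15 - 5*((13*(-23) + 4/3) - F) = 15 - 5*((-299 + 4/3) - F) = 15 - 5*(-893/3 - F) = 15 + (4465/3 + 5*F) = 4510/3 + 5*F)
N(P, T) = 120 (N(P, T) = 8*(-23 - 19*(-2)) = 8*(-23 + 38) = 8*15 = 120)
w(-1052, 1669) - N(587, √(-683 - 347)) = (4510/3 + 5*1669) - 1*120 = (4510/3 + 8345) - 120 = 29545/3 - 120 = 29185/3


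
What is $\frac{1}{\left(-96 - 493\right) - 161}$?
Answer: $- \frac{1}{750} \approx -0.0013333$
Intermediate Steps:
$\frac{1}{\left(-96 - 493\right) - 161} = \frac{1}{-589 - 161} = \frac{1}{-750} = - \frac{1}{750}$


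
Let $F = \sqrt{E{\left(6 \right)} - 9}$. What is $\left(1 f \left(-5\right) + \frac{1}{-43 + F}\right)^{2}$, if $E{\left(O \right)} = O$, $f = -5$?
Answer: $\frac{3 \left(17900 \sqrt{3} + 383867 i\right)}{2 \left(43 \sqrt{3} + 923 i\right)} \approx 623.84 - 0.046718 i$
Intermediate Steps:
$F = i \sqrt{3}$ ($F = \sqrt{6 - 9} = \sqrt{-3} = i \sqrt{3} \approx 1.732 i$)
$\left(1 f \left(-5\right) + \frac{1}{-43 + F}\right)^{2} = \left(1 \left(-5\right) \left(-5\right) + \frac{1}{-43 + i \sqrt{3}}\right)^{2} = \left(\left(-5\right) \left(-5\right) + \frac{1}{-43 + i \sqrt{3}}\right)^{2} = \left(25 + \frac{1}{-43 + i \sqrt{3}}\right)^{2}$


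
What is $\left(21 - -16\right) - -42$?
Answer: $79$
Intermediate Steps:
$\left(21 - -16\right) - -42 = \left(21 + 16\right) + \left(-122 + 164\right) = 37 + 42 = 79$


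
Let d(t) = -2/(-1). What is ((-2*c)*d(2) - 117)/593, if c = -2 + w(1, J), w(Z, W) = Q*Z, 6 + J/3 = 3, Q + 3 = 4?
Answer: -113/593 ≈ -0.19056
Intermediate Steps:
Q = 1 (Q = -3 + 4 = 1)
J = -9 (J = -18 + 3*3 = -18 + 9 = -9)
w(Z, W) = Z (w(Z, W) = 1*Z = Z)
d(t) = 2 (d(t) = -2*(-1) = 2)
c = -1 (c = -2 + 1 = -1)
((-2*c)*d(2) - 117)/593 = (-2*(-1)*2 - 117)/593 = (2*2 - 117)*(1/593) = (4 - 117)*(1/593) = -113*1/593 = -113/593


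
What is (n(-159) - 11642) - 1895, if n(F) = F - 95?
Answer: -13791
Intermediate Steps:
n(F) = -95 + F
(n(-159) - 11642) - 1895 = ((-95 - 159) - 11642) - 1895 = (-254 - 11642) - 1895 = -11896 - 1895 = -13791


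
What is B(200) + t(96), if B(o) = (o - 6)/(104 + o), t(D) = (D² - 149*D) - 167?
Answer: -798663/152 ≈ -5254.4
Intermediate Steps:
t(D) = -167 + D² - 149*D
B(o) = (-6 + o)/(104 + o)
B(200) + t(96) = (-6 + 200)/(104 + 200) + (-167 + 96² - 149*96) = 194/304 + (-167 + 9216 - 14304) = (1/304)*194 - 5255 = 97/152 - 5255 = -798663/152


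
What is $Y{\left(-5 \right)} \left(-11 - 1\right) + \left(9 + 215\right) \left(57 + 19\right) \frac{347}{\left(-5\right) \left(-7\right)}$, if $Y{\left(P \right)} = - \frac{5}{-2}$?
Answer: $\frac{843754}{5} \approx 1.6875 \cdot 10^{5}$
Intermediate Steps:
$Y{\left(P \right)} = \frac{5}{2}$ ($Y{\left(P \right)} = \left(-5\right) \left(- \frac{1}{2}\right) = \frac{5}{2}$)
$Y{\left(-5 \right)} \left(-11 - 1\right) + \left(9 + 215\right) \left(57 + 19\right) \frac{347}{\left(-5\right) \left(-7\right)} = \frac{5 \left(-11 - 1\right)}{2} + \left(9 + 215\right) \left(57 + 19\right) \frac{347}{\left(-5\right) \left(-7\right)} = \frac{5}{2} \left(-12\right) + 224 \cdot 76 \cdot \frac{347}{35} = -30 + 17024 \cdot 347 \cdot \frac{1}{35} = -30 + 17024 \cdot \frac{347}{35} = -30 + \frac{843904}{5} = \frac{843754}{5}$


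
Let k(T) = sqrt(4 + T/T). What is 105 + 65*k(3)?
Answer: 105 + 65*sqrt(5) ≈ 250.34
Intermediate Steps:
k(T) = sqrt(5) (k(T) = sqrt(4 + 1) = sqrt(5))
105 + 65*k(3) = 105 + 65*sqrt(5)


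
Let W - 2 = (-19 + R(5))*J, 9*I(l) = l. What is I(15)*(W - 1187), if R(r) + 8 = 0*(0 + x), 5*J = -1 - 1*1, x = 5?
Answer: -1957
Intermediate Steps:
I(l) = l/9
J = -2/5 (J = (-1 - 1*1)/5 = (-1 - 1)/5 = (1/5)*(-2) = -2/5 ≈ -0.40000)
R(r) = -8 (R(r) = -8 + 0*(0 + 5) = -8 + 0*5 = -8 + 0 = -8)
W = 64/5 (W = 2 + (-19 - 8)*(-2/5) = 2 - 27*(-2/5) = 2 + 54/5 = 64/5 ≈ 12.800)
I(15)*(W - 1187) = ((1/9)*15)*(64/5 - 1187) = (5/3)*(-5871/5) = -1957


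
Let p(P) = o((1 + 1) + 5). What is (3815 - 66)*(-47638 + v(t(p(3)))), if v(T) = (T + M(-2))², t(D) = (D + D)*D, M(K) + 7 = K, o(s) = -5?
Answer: -172292793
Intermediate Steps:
M(K) = -7 + K
p(P) = -5
t(D) = 2*D² (t(D) = (2*D)*D = 2*D²)
v(T) = (-9 + T)² (v(T) = (T + (-7 - 2))² = (T - 9)² = (-9 + T)²)
(3815 - 66)*(-47638 + v(t(p(3)))) = (3815 - 66)*(-47638 + (-9 + 2*(-5)²)²) = 3749*(-47638 + (-9 + 2*25)²) = 3749*(-47638 + (-9 + 50)²) = 3749*(-47638 + 41²) = 3749*(-47638 + 1681) = 3749*(-45957) = -172292793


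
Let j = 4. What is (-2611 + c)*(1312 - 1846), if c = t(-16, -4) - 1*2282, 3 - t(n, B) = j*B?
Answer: 2602716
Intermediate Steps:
t(n, B) = 3 - 4*B
c = -2263 (c = (3 - 4*(-4)) - 1*2282 = (3 + 16) - 2282 = 19 - 2282 = -2263)
(-2611 + c)*(1312 - 1846) = (-2611 - 2263)*(1312 - 1846) = -4874*(-534) = 2602716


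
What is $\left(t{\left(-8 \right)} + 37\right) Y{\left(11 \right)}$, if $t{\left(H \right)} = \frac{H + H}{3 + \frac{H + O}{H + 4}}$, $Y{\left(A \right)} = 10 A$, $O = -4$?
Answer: $\frac{11330}{3} \approx 3776.7$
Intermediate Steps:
$t{\left(H \right)} = \frac{2 H}{3 + \frac{-4 + H}{4 + H}}$ ($t{\left(H \right)} = \frac{H + H}{3 + \frac{H - 4}{H + 4}} = \frac{2 H}{3 + \frac{-4 + H}{4 + H}}$)
$\left(t{\left(-8 \right)} + 37\right) Y{\left(11 \right)} = \left(\frac{1}{2} \left(-8\right) \frac{1}{2 - 8} \left(4 - 8\right) + 37\right) 10 \cdot 11 = \left(\frac{1}{2} \left(-8\right) \frac{1}{-6} \left(-4\right) + 37\right) 110 = \left(\frac{1}{2} \left(-8\right) \left(- \frac{1}{6}\right) \left(-4\right) + 37\right) 110 = \left(- \frac{8}{3} + 37\right) 110 = \frac{103}{3} \cdot 110 = \frac{11330}{3}$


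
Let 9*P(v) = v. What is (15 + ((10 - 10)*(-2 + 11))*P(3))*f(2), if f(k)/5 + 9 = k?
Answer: -525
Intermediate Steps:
f(k) = -45 + 5*k
P(v) = v/9
(15 + ((10 - 10)*(-2 + 11))*P(3))*f(2) = (15 + ((10 - 10)*(-2 + 11))*((⅑)*3))*(-45 + 5*2) = (15 + (0*9)*(⅓))*(-45 + 10) = (15 + 0*(⅓))*(-35) = (15 + 0)*(-35) = 15*(-35) = -525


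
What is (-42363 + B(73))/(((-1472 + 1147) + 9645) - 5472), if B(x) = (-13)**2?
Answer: -21097/1924 ≈ -10.965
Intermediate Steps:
B(x) = 169
(-42363 + B(73))/(((-1472 + 1147) + 9645) - 5472) = (-42363 + 169)/(((-1472 + 1147) + 9645) - 5472) = -42194/((-325 + 9645) - 5472) = -42194/(9320 - 5472) = -42194/3848 = -42194*1/3848 = -21097/1924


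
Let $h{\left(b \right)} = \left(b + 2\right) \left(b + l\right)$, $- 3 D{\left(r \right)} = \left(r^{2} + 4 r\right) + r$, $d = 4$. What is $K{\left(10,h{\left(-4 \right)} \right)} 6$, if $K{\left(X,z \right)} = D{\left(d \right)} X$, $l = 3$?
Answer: $-720$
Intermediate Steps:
$D{\left(r \right)} = - \frac{5 r}{3} - \frac{r^{2}}{3}$ ($D{\left(r \right)} = - \frac{\left(r^{2} + 4 r\right) + r}{3} = - \frac{r^{2} + 5 r}{3} = - \frac{5 r}{3} - \frac{r^{2}}{3}$)
$h{\left(b \right)} = \left(2 + b\right) \left(3 + b\right)$ ($h{\left(b \right)} = \left(b + 2\right) \left(b + 3\right) = \left(2 + b\right) \left(3 + b\right)$)
$K{\left(X,z \right)} = - 12 X$ ($K{\left(X,z \right)} = \left(- \frac{1}{3}\right) 4 \left(5 + 4\right) X = \left(- \frac{1}{3}\right) 4 \cdot 9 X = - 12 X$)
$K{\left(10,h{\left(-4 \right)} \right)} 6 = \left(-12\right) 10 \cdot 6 = \left(-120\right) 6 = -720$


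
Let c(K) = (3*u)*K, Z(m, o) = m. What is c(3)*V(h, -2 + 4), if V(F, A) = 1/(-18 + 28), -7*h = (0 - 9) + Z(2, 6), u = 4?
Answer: 18/5 ≈ 3.6000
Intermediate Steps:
h = 1 (h = -((0 - 9) + 2)/7 = -(-9 + 2)/7 = -1/7*(-7) = 1)
V(F, A) = 1/10
c(K) = 12*K (c(K) = (3*4)*K = 12*K)
c(3)*V(h, -2 + 4) = (12*3)*(1/10) = 36*(1/10) = 18/5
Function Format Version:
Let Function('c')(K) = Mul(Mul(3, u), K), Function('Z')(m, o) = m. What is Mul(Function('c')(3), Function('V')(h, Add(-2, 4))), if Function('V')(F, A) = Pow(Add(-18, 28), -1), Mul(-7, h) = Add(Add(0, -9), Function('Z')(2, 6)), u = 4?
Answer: Rational(18, 5) ≈ 3.6000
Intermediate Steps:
h = 1 (h = Mul(Rational(-1, 7), Add(Add(0, -9), 2)) = Mul(Rational(-1, 7), Add(-9, 2)) = Mul(Rational(-1, 7), -7) = 1)
Function('V')(F, A) = Rational(1, 10) (Function('V')(F, A) = Pow(10, -1) = Rational(1, 10))
Function('c')(K) = Mul(12, K) (Function('c')(K) = Mul(Mul(3, 4), K) = Mul(12, K))
Mul(Function('c')(3), Function('V')(h, Add(-2, 4))) = Mul(Mul(12, 3), Rational(1, 10)) = Mul(36, Rational(1, 10)) = Rational(18, 5)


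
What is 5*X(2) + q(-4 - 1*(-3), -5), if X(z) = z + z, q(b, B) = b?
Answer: 19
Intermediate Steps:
X(z) = 2*z
5*X(2) + q(-4 - 1*(-3), -5) = 5*(2*2) + (-4 - 1*(-3)) = 5*4 + (-4 + 3) = 20 - 1 = 19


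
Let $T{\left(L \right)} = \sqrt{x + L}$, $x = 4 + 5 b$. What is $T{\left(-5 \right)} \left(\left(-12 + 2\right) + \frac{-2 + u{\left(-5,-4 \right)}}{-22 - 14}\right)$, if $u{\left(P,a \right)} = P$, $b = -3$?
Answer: $- \frac{353 i}{9} \approx - 39.222 i$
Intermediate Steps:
$x = -11$ ($x = 4 + 5 \left(-3\right) = 4 - 15 = -11$)
$T{\left(L \right)} = \sqrt{-11 + L}$
$T{\left(-5 \right)} \left(\left(-12 + 2\right) + \frac{-2 + u{\left(-5,-4 \right)}}{-22 - 14}\right) = \sqrt{-11 - 5} \left(\left(-12 + 2\right) + \frac{-2 - 5}{-22 - 14}\right) = \sqrt{-16} \left(-10 - \frac{7}{-36}\right) = 4 i \left(-10 - - \frac{7}{36}\right) = 4 i \left(-10 + \frac{7}{36}\right) = 4 i \left(- \frac{353}{36}\right) = - \frac{353 i}{9}$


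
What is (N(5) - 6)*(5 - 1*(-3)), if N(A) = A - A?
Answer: -48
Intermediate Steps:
N(A) = 0
(N(5) - 6)*(5 - 1*(-3)) = (0 - 6)*(5 - 1*(-3)) = -6*(5 + 3) = -6*8 = -48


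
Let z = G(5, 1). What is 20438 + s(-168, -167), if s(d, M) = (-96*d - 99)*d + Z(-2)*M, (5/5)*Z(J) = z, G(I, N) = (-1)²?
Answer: -2672601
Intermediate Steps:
G(I, N) = 1
z = 1
Z(J) = 1
s(d, M) = M + d*(-99 - 96*d) (s(d, M) = (-96*d - 99)*d + 1*M = (-99 - 96*d)*d + M = d*(-99 - 96*d) + M = M + d*(-99 - 96*d))
20438 + s(-168, -167) = 20438 + (-167 - 99*(-168) - 96*(-168)²) = 20438 + (-167 + 16632 - 96*28224) = 20438 + (-167 + 16632 - 2709504) = 20438 - 2693039 = -2672601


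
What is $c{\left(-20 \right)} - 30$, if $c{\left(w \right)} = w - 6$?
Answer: $-56$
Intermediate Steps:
$c{\left(w \right)} = -6 + w$
$c{\left(-20 \right)} - 30 = \left(-6 - 20\right) - 30 = -26 - 30 = -56$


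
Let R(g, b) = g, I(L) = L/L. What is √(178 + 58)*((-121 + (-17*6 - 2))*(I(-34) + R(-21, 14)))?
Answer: 9000*√59 ≈ 69130.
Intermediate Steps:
I(L) = 1
√(178 + 58)*((-121 + (-17*6 - 2))*(I(-34) + R(-21, 14))) = √(178 + 58)*((-121 + (-17*6 - 2))*(1 - 21)) = √236*((-121 + (-102 - 2))*(-20)) = (2*√59)*((-121 - 104)*(-20)) = (2*√59)*(-225*(-20)) = (2*√59)*4500 = 9000*√59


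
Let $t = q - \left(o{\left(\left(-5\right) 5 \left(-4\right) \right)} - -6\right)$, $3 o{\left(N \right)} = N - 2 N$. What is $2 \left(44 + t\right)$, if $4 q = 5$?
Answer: $\frac{871}{6} \approx 145.17$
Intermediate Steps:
$q = \frac{5}{4}$ ($q = \frac{1}{4} \cdot 5 = \frac{5}{4} \approx 1.25$)
$o{\left(N \right)} = - \frac{N}{3}$ ($o{\left(N \right)} = \frac{N - 2 N}{3} = \frac{\left(-1\right) N}{3} = - \frac{N}{3}$)
$t = \frac{343}{12}$ ($t = \frac{5}{4} - \left(- \frac{\left(-5\right) 5 \left(-4\right)}{3} - -6\right) = \frac{5}{4} - \left(- \frac{\left(-25\right) \left(-4\right)}{3} + 6\right) = \frac{5}{4} - \left(\left(- \frac{1}{3}\right) 100 + 6\right) = \frac{5}{4} - \left(- \frac{100}{3} + 6\right) = \frac{5}{4} - - \frac{82}{3} = \frac{5}{4} + \frac{82}{3} = \frac{343}{12} \approx 28.583$)
$2 \left(44 + t\right) = 2 \left(44 + \frac{343}{12}\right) = 2 \cdot \frac{871}{12} = \frac{871}{6}$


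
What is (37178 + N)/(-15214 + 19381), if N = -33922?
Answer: 3256/4167 ≈ 0.78138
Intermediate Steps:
(37178 + N)/(-15214 + 19381) = (37178 - 33922)/(-15214 + 19381) = 3256/4167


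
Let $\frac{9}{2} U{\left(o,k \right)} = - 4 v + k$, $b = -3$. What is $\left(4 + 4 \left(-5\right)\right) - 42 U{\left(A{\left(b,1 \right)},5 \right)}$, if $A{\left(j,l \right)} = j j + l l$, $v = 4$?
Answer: $\frac{260}{3} \approx 86.667$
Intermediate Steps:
$A{\left(j,l \right)} = j^{2} + l^{2}$
$U{\left(o,k \right)} = - \frac{32}{9} + \frac{2 k}{9}$ ($U{\left(o,k \right)} = \frac{2 \left(\left(-4\right) 4 + k\right)}{9} = \frac{2 \left(-16 + k\right)}{9} = - \frac{32}{9} + \frac{2 k}{9}$)
$\left(4 + 4 \left(-5\right)\right) - 42 U{\left(A{\left(b,1 \right)},5 \right)} = \left(4 + 4 \left(-5\right)\right) - 42 \left(- \frac{32}{9} + \frac{2}{9} \cdot 5\right) = \left(4 - 20\right) - 42 \left(- \frac{32}{9} + \frac{10}{9}\right) = -16 - - \frac{308}{3} = -16 + \frac{308}{3} = \frac{260}{3}$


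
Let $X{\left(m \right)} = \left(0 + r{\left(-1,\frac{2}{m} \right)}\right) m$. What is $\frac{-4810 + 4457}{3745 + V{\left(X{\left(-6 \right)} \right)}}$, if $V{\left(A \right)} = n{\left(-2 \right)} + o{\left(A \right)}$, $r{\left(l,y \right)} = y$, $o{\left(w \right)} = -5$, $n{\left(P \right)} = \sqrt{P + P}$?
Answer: $- \frac{330055}{3496901} + \frac{353 i}{6993802} \approx -0.094385 + 5.0473 \cdot 10^{-5} i$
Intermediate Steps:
$n{\left(P \right)} = \sqrt{2} \sqrt{P}$ ($n{\left(P \right)} = \sqrt{2 P} = \sqrt{2} \sqrt{P}$)
$X{\left(m \right)} = 2$ ($X{\left(m \right)} = \left(0 + \frac{2}{m}\right) m = \frac{2}{m} m = 2$)
$V{\left(A \right)} = -5 + 2 i$ ($V{\left(A \right)} = \sqrt{2} \sqrt{-2} - 5 = \sqrt{2} i \sqrt{2} - 5 = 2 i - 5 = -5 + 2 i$)
$\frac{-4810 + 4457}{3745 + V{\left(X{\left(-6 \right)} \right)}} = \frac{-4810 + 4457}{3745 - \left(5 - 2 i\right)} = - \frac{353}{3740 + 2 i} = - 353 \frac{3740 - 2 i}{13987604} = - \frac{353 \left(3740 - 2 i\right)}{13987604}$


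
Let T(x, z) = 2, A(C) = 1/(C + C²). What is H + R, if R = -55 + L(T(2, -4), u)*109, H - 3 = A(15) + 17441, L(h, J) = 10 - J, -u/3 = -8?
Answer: 3807121/240 ≈ 15863.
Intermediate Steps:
u = 24 (u = -3*(-8) = 24)
H = 4186561/240 (H = 3 + (1/(15*(1 + 15)) + 17441) = 3 + ((1/15)/16 + 17441) = 3 + ((1/15)*(1/16) + 17441) = 3 + (1/240 + 17441) = 3 + 4185841/240 = 4186561/240 ≈ 17444.)
R = -1581 (R = -55 + (10 - 1*24)*109 = -55 + (10 - 24)*109 = -55 - 14*109 = -55 - 1526 = -1581)
H + R = 4186561/240 - 1581 = 3807121/240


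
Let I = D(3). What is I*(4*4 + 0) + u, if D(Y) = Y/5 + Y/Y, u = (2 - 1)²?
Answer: 133/5 ≈ 26.600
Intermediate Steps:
u = 1 (u = 1² = 1)
D(Y) = 1 + Y/5 (D(Y) = Y*(⅕) + 1 = Y/5 + 1 = 1 + Y/5)
I = 8/5 (I = 1 + (⅕)*3 = 1 + ⅗ = 8/5 ≈ 1.6000)
I*(4*4 + 0) + u = 8*(4*4 + 0)/5 + 1 = 8*(16 + 0)/5 + 1 = (8/5)*16 + 1 = 128/5 + 1 = 133/5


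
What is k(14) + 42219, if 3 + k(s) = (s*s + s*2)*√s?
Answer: 42216 + 224*√14 ≈ 43054.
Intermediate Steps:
k(s) = -3 + √s*(s² + 2*s) (k(s) = -3 + (s*s + s*2)*√s = -3 + (s² + 2*s)*√s = -3 + √s*(s² + 2*s))
k(14) + 42219 = (-3 + 14^(5/2) + 2*14^(3/2)) + 42219 = (-3 + 196*√14 + 2*(14*√14)) + 42219 = (-3 + 196*√14 + 28*√14) + 42219 = (-3 + 224*√14) + 42219 = 42216 + 224*√14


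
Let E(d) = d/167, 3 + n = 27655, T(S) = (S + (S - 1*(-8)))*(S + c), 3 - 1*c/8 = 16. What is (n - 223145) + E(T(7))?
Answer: -32649465/167 ≈ -1.9551e+5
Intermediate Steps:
c = -104 (c = 24 - 8*16 = 24 - 128 = -104)
T(S) = (-104 + S)*(8 + 2*S) (T(S) = (S + (S - 1*(-8)))*(S - 104) = (S + (S + 8))*(-104 + S) = (S + (8 + S))*(-104 + S) = (8 + 2*S)*(-104 + S) = (-104 + S)*(8 + 2*S))
n = 27652 (n = -3 + 27655 = 27652)
E(d) = d/167 (E(d) = d*(1/167) = d/167)
(n - 223145) + E(T(7)) = (27652 - 223145) + (-832 - 200*7 + 2*7²)/167 = -195493 + (-832 - 1400 + 2*49)/167 = -195493 + (-832 - 1400 + 98)/167 = -195493 + (1/167)*(-2134) = -195493 - 2134/167 = -32649465/167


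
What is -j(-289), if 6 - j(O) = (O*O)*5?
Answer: 417599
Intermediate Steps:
j(O) = 6 - 5*O² (j(O) = 6 - O*O*5 = 6 - O²*5 = 6 - 5*O²)
-j(-289) = -(6 - 5*(-289)²) = -(6 - 5*83521) = -(6 - 417605) = -1*(-417599) = 417599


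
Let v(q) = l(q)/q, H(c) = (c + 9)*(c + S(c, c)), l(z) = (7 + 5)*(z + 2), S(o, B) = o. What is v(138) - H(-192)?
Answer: -1615976/23 ≈ -70260.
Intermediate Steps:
l(z) = 24 + 12*z (l(z) = 12*(2 + z) = 24 + 12*z)
H(c) = 2*c*(9 + c) (H(c) = (c + 9)*(c + c) = (9 + c)*(2*c) = 2*c*(9 + c))
v(q) = (24 + 12*q)/q
v(138) - H(-192) = (12 + 24/138) - 2*(-192)*(9 - 192) = (12 + 24*(1/138)) - 2*(-192)*(-183) = (12 + 4/23) - 1*70272 = 280/23 - 70272 = -1615976/23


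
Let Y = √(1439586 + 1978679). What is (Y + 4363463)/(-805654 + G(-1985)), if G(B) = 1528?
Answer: -4363463/804126 - √3418265/804126 ≈ -5.4286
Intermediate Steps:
Y = √3418265 ≈ 1848.9
(Y + 4363463)/(-805654 + G(-1985)) = (√3418265 + 4363463)/(-805654 + 1528) = (4363463 + √3418265)/(-804126) = (4363463 + √3418265)*(-1/804126) = -4363463/804126 - √3418265/804126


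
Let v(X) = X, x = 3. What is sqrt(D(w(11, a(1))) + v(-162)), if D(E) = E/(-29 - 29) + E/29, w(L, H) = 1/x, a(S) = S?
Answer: I*sqrt(4904538)/174 ≈ 12.728*I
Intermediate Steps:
w(L, H) = 1/3
D(E) = E/58 (D(E) = E/(-58) + E*(1/29) = E*(-1/58) + E/29 = -E/58 + E/29 = E/58)
sqrt(D(w(11, a(1))) + v(-162)) = sqrt((1/58)*(1/3) - 162) = sqrt(1/174 - 162) = sqrt(-28187/174) = I*sqrt(4904538)/174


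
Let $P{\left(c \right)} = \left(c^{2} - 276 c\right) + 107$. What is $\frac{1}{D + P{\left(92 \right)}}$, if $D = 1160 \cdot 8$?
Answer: $- \frac{1}{7541} \approx -0.00013261$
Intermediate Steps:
$P{\left(c \right)} = 107 + c^{2} - 276 c$
$D = 9280$
$\frac{1}{D + P{\left(92 \right)}} = \frac{1}{9280 + \left(107 + 92^{2} - 25392\right)} = \frac{1}{9280 + \left(107 + 8464 - 25392\right)} = \frac{1}{9280 - 16821} = \frac{1}{-7541} = - \frac{1}{7541}$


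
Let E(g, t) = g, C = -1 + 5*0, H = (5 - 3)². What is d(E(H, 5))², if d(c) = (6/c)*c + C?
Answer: 25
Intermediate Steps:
H = 4 (H = 2² = 4)
C = -1 (C = -1 + 0 = -1)
d(c) = 5 (d(c) = (6/c)*c - 1 = 6 - 1 = 5)
d(E(H, 5))² = 5² = 25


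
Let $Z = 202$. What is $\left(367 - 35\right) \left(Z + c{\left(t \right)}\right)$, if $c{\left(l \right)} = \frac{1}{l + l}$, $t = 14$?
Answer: $\frac{469531}{7} \approx 67076.0$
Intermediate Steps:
$c{\left(l \right)} = \frac{1}{2 l}$
$\left(367 - 35\right) \left(Z + c{\left(t \right)}\right) = \left(367 - 35\right) \left(202 + \frac{1}{2 \cdot 14}\right) = 332 \left(202 + \frac{1}{2} \cdot \frac{1}{14}\right) = 332 \left(202 + \frac{1}{28}\right) = 332 \cdot \frac{5657}{28} = \frac{469531}{7}$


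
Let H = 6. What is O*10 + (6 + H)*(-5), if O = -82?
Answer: -880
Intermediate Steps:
O*10 + (6 + H)*(-5) = -82*10 + (6 + 6)*(-5) = -820 + 12*(-5) = -820 - 60 = -880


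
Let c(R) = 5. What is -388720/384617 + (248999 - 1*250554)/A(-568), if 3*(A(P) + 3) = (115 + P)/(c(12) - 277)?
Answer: 1709674816/2692319 ≈ 635.02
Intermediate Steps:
A(P) = -2563/816 - P/816 (A(P) = -3 + ((115 + P)/(5 - 277))/3 = -3 + ((115 + P)/(-272))/3 = -3 + ((115 + P)*(-1/272))/3 = -3 + (-115/272 - P/272)/3 = -3 + (-115/816 - P/816) = -2563/816 - P/816)
-388720/384617 + (248999 - 1*250554)/A(-568) = -388720/384617 + (248999 - 1*250554)/(-2563/816 - 1/816*(-568)) = -388720*1/384617 + (248999 - 250554)/(-2563/816 + 71/102) = -388720/384617 - 1555/(-665/272) = -388720/384617 - 1555*(-272/665) = -388720/384617 + 84592/133 = 1709674816/2692319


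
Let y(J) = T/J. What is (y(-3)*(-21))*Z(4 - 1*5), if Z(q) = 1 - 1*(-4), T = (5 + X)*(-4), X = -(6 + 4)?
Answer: 700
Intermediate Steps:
X = -10 (X = -1*10 = -10)
T = 20 (T = (5 - 10)*(-4) = -5*(-4) = 20)
Z(q) = 5 (Z(q) = 1 + 4 = 5)
y(J) = 20/J
(y(-3)*(-21))*Z(4 - 1*5) = ((20/(-3))*(-21))*5 = ((20*(-1/3))*(-21))*5 = -20/3*(-21)*5 = 140*5 = 700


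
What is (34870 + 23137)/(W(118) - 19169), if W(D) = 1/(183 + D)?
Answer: -17460107/5769868 ≈ -3.0261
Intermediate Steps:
(34870 + 23137)/(W(118) - 19169) = (34870 + 23137)/(1/(183 + 118) - 19169) = 58007/(1/301 - 19169) = 58007/(-5769868/301) = 58007*(-301/5769868) = -17460107/5769868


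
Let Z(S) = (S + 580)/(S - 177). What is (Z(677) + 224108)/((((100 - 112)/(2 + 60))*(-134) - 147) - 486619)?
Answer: -3473712967/7544471000 ≈ -0.46043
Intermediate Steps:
Z(S) = (580 + S)/(-177 + S)
(Z(677) + 224108)/((((100 - 112)/(2 + 60))*(-134) - 147) - 486619) = ((580 + 677)/(-177 + 677) + 224108)/((((100 - 112)/(2 + 60))*(-134) - 147) - 486619) = (1257/500 + 224108)/((-12/62*(-134) - 147) - 486619) = ((1/500)*1257 + 224108)/((-12*1/62*(-134) - 147) - 486619) = (1257/500 + 224108)/((-6/31*(-134) - 147) - 486619) = 112055257/(500*((804/31 - 147) - 486619)) = 112055257/(500*(-3753/31 - 486619)) = 112055257/(500*(-15088942/31)) = (112055257/500)*(-31/15088942) = -3473712967/7544471000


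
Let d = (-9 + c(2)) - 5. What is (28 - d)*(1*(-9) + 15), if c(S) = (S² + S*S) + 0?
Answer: 204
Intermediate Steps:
c(S) = 2*S² (c(S) = (S² + S²) + 0 = 2*S² + 0 = 2*S²)
d = -6 (d = (-9 + 2*2²) - 5 = (-9 + 2*4) - 5 = (-9 + 8) - 5 = -1 - 5 = -6)
(28 - d)*(1*(-9) + 15) = (28 - 1*(-6))*(1*(-9) + 15) = (28 + 6)*(-9 + 15) = 34*6 = 204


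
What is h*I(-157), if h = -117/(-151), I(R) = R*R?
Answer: 2883933/151 ≈ 19099.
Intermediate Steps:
I(R) = R**2
h = 117/151 (h = -117*(-1/151) = 117/151 ≈ 0.77483)
h*I(-157) = (117/151)*(-157)**2 = (117/151)*24649 = 2883933/151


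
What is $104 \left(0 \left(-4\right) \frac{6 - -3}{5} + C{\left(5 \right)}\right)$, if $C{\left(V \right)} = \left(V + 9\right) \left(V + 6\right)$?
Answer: $16016$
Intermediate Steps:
$C{\left(V \right)} = \left(6 + V\right) \left(9 + V\right)$ ($C{\left(V \right)} = \left(9 + V\right) \left(6 + V\right) = \left(6 + V\right) \left(9 + V\right)$)
$104 \left(0 \left(-4\right) \frac{6 - -3}{5} + C{\left(5 \right)}\right) = 104 \left(0 \left(-4\right) \frac{6 - -3}{5} + \left(54 + 5^{2} + 15 \cdot 5\right)\right) = 104 \left(0 \left(6 + 3\right) \frac{1}{5} + \left(54 + 25 + 75\right)\right) = 104 \left(0 \cdot 9 \cdot \frac{1}{5} + 154\right) = 104 \left(0 \cdot \frac{9}{5} + 154\right) = 104 \left(0 + 154\right) = 104 \cdot 154 = 16016$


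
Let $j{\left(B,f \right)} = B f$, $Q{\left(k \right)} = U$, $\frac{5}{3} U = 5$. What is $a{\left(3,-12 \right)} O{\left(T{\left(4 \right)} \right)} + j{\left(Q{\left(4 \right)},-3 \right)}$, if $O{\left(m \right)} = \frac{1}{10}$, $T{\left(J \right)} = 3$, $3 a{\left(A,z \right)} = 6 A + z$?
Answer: $- \frac{44}{5} \approx -8.8$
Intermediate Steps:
$a{\left(A,z \right)} = 2 A + \frac{z}{3}$ ($a{\left(A,z \right)} = \frac{6 A + z}{3} = \frac{z + 6 A}{3} = 2 A + \frac{z}{3}$)
$U = 3$ ($U = \frac{3}{5} \cdot 5 = 3$)
$Q{\left(k \right)} = 3$
$O{\left(m \right)} = \frac{1}{10}$
$a{\left(3,-12 \right)} O{\left(T{\left(4 \right)} \right)} + j{\left(Q{\left(4 \right)},-3 \right)} = \left(2 \cdot 3 + \frac{1}{3} \left(-12\right)\right) \frac{1}{10} + 3 \left(-3\right) = \left(6 - 4\right) \frac{1}{10} - 9 = 2 \cdot \frac{1}{10} - 9 = \frac{1}{5} - 9 = - \frac{44}{5}$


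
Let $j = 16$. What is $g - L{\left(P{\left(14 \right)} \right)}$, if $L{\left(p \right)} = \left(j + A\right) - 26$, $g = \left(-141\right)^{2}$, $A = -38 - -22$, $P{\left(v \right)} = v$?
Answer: $19907$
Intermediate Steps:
$A = -16$ ($A = -38 + 22 = -16$)
$g = 19881$
$L{\left(p \right)} = -26$ ($L{\left(p \right)} = \left(16 - 16\right) - 26 = 0 - 26 = -26$)
$g - L{\left(P{\left(14 \right)} \right)} = 19881 - -26 = 19881 + 26 = 19907$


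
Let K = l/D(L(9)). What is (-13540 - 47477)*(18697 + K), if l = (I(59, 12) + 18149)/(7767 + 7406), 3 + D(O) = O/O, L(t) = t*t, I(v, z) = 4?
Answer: -34618666686153/30346 ≈ -1.1408e+9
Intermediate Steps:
L(t) = t²
D(O) = -2 (D(O) = -3 + O/O = -3 + 1 = -2)
l = 18153/15173 (l = (4 + 18149)/(7767 + 7406) = 18153/15173 ≈ 1.1964)
K = -18153/30346 (K = (18153/15173)/(-2) = (18153/15173)*(-½) = -18153/30346 ≈ -0.59820)
(-13540 - 47477)*(18697 + K) = (-13540 - 47477)*(18697 - 18153/30346) = -61017*567361009/30346 = -34618666686153/30346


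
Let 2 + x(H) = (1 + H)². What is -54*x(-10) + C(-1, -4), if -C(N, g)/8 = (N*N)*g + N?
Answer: -4226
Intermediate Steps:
x(H) = -2 + (1 + H)²
C(N, g) = -8*N - 8*g*N² (C(N, g) = -8*((N*N)*g + N) = -8*(N²*g + N) = -8*(g*N² + N) = -8*(N + g*N²) = -8*N - 8*g*N²)
-54*x(-10) + C(-1, -4) = -54*(-2 + (1 - 10)²) - 8*(-1)*(1 - 1*(-4)) = -54*(-2 + (-9)²) - 8*(-1)*(1 + 4) = -54*(-2 + 81) - 8*(-1)*5 = -54*79 + 40 = -4266 + 40 = -4226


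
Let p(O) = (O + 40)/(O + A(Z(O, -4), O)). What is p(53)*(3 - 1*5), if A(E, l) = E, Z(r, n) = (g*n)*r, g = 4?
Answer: 62/265 ≈ 0.23396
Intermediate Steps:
Z(r, n) = 4*n*r (Z(r, n) = (4*n)*r = 4*n*r)
p(O) = -(40 + O)/(15*O) (p(O) = (O + 40)/(O + 4*(-4)*O) = (40 + O)/(O - 16*O) = (40 + O)/((-15*O)) = (40 + O)*(-1/(15*O)) = -(40 + O)/(15*O))
p(53)*(3 - 1*5) = ((1/15)*(-40 - 1*53)/53)*(3 - 1*5) = ((1/15)*(1/53)*(-40 - 53))*(3 - 5) = ((1/15)*(1/53)*(-93))*(-2) = -31/265*(-2) = 62/265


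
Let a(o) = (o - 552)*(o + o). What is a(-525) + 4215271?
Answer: 5346121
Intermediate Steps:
a(o) = 2*o*(-552 + o) (a(o) = (-552 + o)*(2*o) = 2*o*(-552 + o))
a(-525) + 4215271 = 2*(-525)*(-552 - 525) + 4215271 = 2*(-525)*(-1077) + 4215271 = 1130850 + 4215271 = 5346121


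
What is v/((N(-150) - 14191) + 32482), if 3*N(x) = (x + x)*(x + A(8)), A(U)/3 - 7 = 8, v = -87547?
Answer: -87547/28791 ≈ -3.0408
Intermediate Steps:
A(U) = 45 (A(U) = 21 + 3*8 = 21 + 24 = 45)
N(x) = 2*x*(45 + x)/3 (N(x) = ((x + x)*(x + 45))/3 = ((2*x)*(45 + x))/3 = (2*x*(45 + x))/3 = 2*x*(45 + x)/3)
v/((N(-150) - 14191) + 32482) = -87547/(((2/3)*(-150)*(45 - 150) - 14191) + 32482) = -87547/(((2/3)*(-150)*(-105) - 14191) + 32482) = -87547/((10500 - 14191) + 32482) = -87547/(-3691 + 32482) = -87547/28791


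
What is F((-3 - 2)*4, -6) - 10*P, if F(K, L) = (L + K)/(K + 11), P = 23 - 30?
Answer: 656/9 ≈ 72.889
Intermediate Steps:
P = -7
F(K, L) = (K + L)/(11 + K)
F((-3 - 2)*4, -6) - 10*P = ((-3 - 2)*4 - 6)/(11 + (-3 - 2)*4) - 10*(-7) = (-5*4 - 6)/(11 - 5*4) + 70 = (-20 - 6)/(11 - 20) + 70 = -26/(-9) + 70 = -1/9*(-26) + 70 = 26/9 + 70 = 656/9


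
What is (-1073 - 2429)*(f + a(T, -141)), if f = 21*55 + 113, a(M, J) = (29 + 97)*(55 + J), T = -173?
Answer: 33507136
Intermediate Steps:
a(M, J) = 6930 + 126*J (a(M, J) = 126*(55 + J) = 6930 + 126*J)
f = 1268 (f = 1155 + 113 = 1268)
(-1073 - 2429)*(f + a(T, -141)) = (-1073 - 2429)*(1268 + (6930 + 126*(-141))) = -3502*(1268 + (6930 - 17766)) = -3502*(1268 - 10836) = -3502*(-9568) = 33507136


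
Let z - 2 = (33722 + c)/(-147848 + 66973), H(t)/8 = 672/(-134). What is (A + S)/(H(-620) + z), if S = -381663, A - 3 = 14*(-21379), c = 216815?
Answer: 3689899391750/223340729 ≈ 16521.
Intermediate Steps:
H(t) = -2688/67 (H(t) = 8*(672/(-134)) = 8*(672*(-1/134)) = 8*(-336/67) = -2688/67)
A = -299303 (A = 3 + 14*(-21379) = 3 - 299306 = -299303)
z = -88787/80875 (z = 2 + (33722 + 216815)/(-147848 + 66973) = 2 + 250537/(-80875) = 2 + 250537*(-1/80875) = 2 - 250537/80875 = -88787/80875 ≈ -1.0978)
(A + S)/(H(-620) + z) = (-299303 - 381663)/(-2688/67 - 88787/80875) = -680966/(-223340729/5418625) = -680966*(-5418625/223340729) = 3689899391750/223340729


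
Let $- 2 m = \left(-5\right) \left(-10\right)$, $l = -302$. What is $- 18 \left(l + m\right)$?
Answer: $5886$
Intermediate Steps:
$m = -25$ ($m = - \frac{\left(-5\right) \left(-10\right)}{2} = \left(- \frac{1}{2}\right) 50 = -25$)
$- 18 \left(l + m\right) = - 18 \left(-302 - 25\right) = \left(-18\right) \left(-327\right) = 5886$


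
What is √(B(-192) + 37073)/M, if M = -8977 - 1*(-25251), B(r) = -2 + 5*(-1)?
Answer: √37066/16274 ≈ 0.011830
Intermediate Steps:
B(r) = -7 (B(r) = -2 - 5 = -7)
M = 16274 (M = -8977 + 25251 = 16274)
√(B(-192) + 37073)/M = √(-7 + 37073)/16274 = √37066*(1/16274) = √37066/16274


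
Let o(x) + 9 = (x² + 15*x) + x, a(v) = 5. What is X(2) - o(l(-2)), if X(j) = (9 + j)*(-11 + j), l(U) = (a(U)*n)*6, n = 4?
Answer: -16410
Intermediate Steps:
l(U) = 120 (l(U) = (5*4)*6 = 20*6 = 120)
X(j) = (-11 + j)*(9 + j)
o(x) = -9 + x² + 16*x (o(x) = -9 + ((x² + 15*x) + x) = -9 + (x² + 16*x) = -9 + x² + 16*x)
X(2) - o(l(-2)) = (-99 + 2² - 2*2) - (-9 + 120² + 16*120) = (-99 + 4 - 4) - (-9 + 14400 + 1920) = -99 - 1*16311 = -99 - 16311 = -16410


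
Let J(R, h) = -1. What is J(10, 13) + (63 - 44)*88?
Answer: 1671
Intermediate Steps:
J(10, 13) + (63 - 44)*88 = -1 + (63 - 44)*88 = -1 + 19*88 = -1 + 1672 = 1671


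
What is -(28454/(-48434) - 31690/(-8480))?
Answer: -64679177/20536016 ≈ -3.1495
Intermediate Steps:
-(28454/(-48434) - 31690/(-8480)) = -(28454*(-1/48434) - 31690*(-1/8480)) = -(-14227/24217 + 3169/848) = -1*64679177/20536016 = -64679177/20536016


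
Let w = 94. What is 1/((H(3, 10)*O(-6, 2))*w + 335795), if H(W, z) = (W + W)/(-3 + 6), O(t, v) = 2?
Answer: 1/336171 ≈ 2.9747e-6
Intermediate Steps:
H(W, z) = 2*W/3 (H(W, z) = (2*W)/3 = (2*W)*(⅓) = 2*W/3)
1/((H(3, 10)*O(-6, 2))*w + 335795) = 1/((((⅔)*3)*2)*94 + 335795) = 1/((2*2)*94 + 335795) = 1/(4*94 + 335795) = 1/(376 + 335795) = 1/336171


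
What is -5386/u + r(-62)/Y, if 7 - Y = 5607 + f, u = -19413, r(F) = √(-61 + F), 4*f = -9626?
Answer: 5386/19413 - 2*I*√123/6387 ≈ 0.27744 - 0.0034728*I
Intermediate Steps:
f = -4813/2 (f = (¼)*(-9626) = -4813/2 ≈ -2406.5)
Y = -6387/2 (Y = 7 - (5607 - 4813/2) = 7 - 1*6401/2 = 7 - 6401/2 = -6387/2 ≈ -3193.5)
-5386/u + r(-62)/Y = -5386/(-19413) + √(-61 - 62)/(-6387/2) = -5386*(-1/19413) + √(-123)*(-2/6387) = 5386/19413 + (I*√123)*(-2/6387) = 5386/19413 - 2*I*√123/6387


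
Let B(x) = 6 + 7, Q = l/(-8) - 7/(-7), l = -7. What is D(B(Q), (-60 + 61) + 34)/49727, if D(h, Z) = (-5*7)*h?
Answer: -455/49727 ≈ -0.0091500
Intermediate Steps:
Q = 15/8 (Q = -7/(-8) - 7/(-7) = -7*(-⅛) - 7*(-⅐) = 7/8 + 1 = 15/8 ≈ 1.8750)
B(x) = 13
D(h, Z) = -35*h
D(B(Q), (-60 + 61) + 34)/49727 = -35*13/49727 = -455*1/49727 = -455/49727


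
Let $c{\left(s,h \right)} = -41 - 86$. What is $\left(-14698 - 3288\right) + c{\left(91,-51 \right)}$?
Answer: $-18113$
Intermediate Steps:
$c{\left(s,h \right)} = -127$ ($c{\left(s,h \right)} = -41 - 86 = -127$)
$\left(-14698 - 3288\right) + c{\left(91,-51 \right)} = \left(-14698 - 3288\right) - 127 = -17986 - 127 = -18113$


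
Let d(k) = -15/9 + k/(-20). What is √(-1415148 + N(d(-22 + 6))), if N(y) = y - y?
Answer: 2*I*√353787 ≈ 1189.6*I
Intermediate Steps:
d(k) = -5/3 - k/20 (d(k) = -15*⅑ + k*(-1/20) = -5/3 - k/20)
N(y) = 0
√(-1415148 + N(d(-22 + 6))) = √(-1415148 + 0) = √(-1415148) = 2*I*√353787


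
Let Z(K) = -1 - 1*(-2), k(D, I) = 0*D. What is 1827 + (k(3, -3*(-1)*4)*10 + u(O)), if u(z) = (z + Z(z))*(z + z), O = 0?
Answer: 1827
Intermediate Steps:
k(D, I) = 0
Z(K) = 1 (Z(K) = -1 + 2 = 1)
u(z) = 2*z*(1 + z) (u(z) = (z + 1)*(z + z) = (1 + z)*(2*z) = 2*z*(1 + z))
1827 + (k(3, -3*(-1)*4)*10 + u(O)) = 1827 + (0*10 + 2*0*(1 + 0)) = 1827 + (0 + 2*0*1) = 1827 + (0 + 0) = 1827 + 0 = 1827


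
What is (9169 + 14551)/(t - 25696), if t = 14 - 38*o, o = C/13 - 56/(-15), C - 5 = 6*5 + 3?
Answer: -2312700/2528657 ≈ -0.91460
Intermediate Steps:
C = 38 (C = 5 + (6*5 + 3) = 5 + (30 + 3) = 5 + 33 = 38)
o = 1298/195 (o = 38/13 - 56/(-15) = 38*(1/13) - 56*(-1/15) = 38/13 + 56/15 = 1298/195 ≈ 6.6564)
t = -46594/195 (t = 14 - 38*1298/195 = 14 - 49324/195 = -46594/195 ≈ -238.94)
(9169 + 14551)/(t - 25696) = (9169 + 14551)/(-46594/195 - 25696) = 23720/(-5057314/195) = 23720*(-195/5057314) = -2312700/2528657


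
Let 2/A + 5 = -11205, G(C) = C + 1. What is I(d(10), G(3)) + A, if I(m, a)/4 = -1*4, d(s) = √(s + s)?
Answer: -89681/5605 ≈ -16.000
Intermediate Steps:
G(C) = 1 + C
d(s) = √2*√s (d(s) = √(2*s) = √2*√s)
I(m, a) = -16 (I(m, a) = 4*(-1*4) = 4*(-4) = -16)
A = -1/5605 (A = 2/(-5 - 11205) = 2/(-11210) = 2*(-1/11210) = -1/5605 ≈ -0.00017841)
I(d(10), G(3)) + A = -16 - 1/5605 = -89681/5605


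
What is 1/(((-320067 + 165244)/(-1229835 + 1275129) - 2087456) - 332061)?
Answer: -45294/109589757821 ≈ -4.1330e-7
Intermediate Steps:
1/(((-320067 + 165244)/(-1229835 + 1275129) - 2087456) - 332061) = 1/((-154823/45294 - 2087456) - 332061) = 1/(-94549386887/45294 - 332061) = 1/(-109589757821/45294) = -45294/109589757821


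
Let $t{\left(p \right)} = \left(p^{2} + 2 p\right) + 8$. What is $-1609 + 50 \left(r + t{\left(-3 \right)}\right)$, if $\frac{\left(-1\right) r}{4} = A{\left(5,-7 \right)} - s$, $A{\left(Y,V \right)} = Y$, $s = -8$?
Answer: $-3659$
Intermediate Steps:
$r = -52$ ($r = - 4 \left(5 - -8\right) = - 4 \left(5 + 8\right) = \left(-4\right) 13 = -52$)
$t{\left(p \right)} = 8 + p^{2} + 2 p$
$-1609 + 50 \left(r + t{\left(-3 \right)}\right) = -1609 + 50 \left(-52 + \left(8 + \left(-3\right)^{2} + 2 \left(-3\right)\right)\right) = -1609 + 50 \left(-52 + \left(8 + 9 - 6\right)\right) = -1609 + 50 \left(-52 + 11\right) = -1609 + 50 \left(-41\right) = -1609 - 2050 = -3659$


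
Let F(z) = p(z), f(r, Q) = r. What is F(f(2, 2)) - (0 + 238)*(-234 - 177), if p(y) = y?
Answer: 97820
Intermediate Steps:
F(z) = z
F(f(2, 2)) - (0 + 238)*(-234 - 177) = 2 - (0 + 238)*(-234 - 177) = 2 - 238*(-411) = 2 - 1*(-97818) = 2 + 97818 = 97820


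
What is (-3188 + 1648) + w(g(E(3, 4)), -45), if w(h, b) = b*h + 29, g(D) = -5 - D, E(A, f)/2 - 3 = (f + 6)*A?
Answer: 1684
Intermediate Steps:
E(A, f) = 6 + 2*A*(6 + f) (E(A, f) = 6 + 2*((f + 6)*A) = 6 + 2*((6 + f)*A) = 6 + 2*(A*(6 + f)) = 6 + 2*A*(6 + f))
w(h, b) = 29 + b*h
(-3188 + 1648) + w(g(E(3, 4)), -45) = (-3188 + 1648) + (29 - 45*(-5 - (6 + 12*3 + 2*3*4))) = -1540 + (29 - 45*(-5 - (6 + 36 + 24))) = -1540 + (29 - 45*(-5 - 1*66)) = -1540 + (29 - 45*(-5 - 66)) = -1540 + (29 - 45*(-71)) = -1540 + (29 + 3195) = -1540 + 3224 = 1684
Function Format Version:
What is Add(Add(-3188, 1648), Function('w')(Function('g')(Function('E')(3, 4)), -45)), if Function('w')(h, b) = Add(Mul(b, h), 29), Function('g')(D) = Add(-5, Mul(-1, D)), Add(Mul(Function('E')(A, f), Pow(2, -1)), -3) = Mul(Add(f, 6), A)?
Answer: 1684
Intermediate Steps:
Function('E')(A, f) = Add(6, Mul(2, A, Add(6, f))) (Function('E')(A, f) = Add(6, Mul(2, Mul(Add(f, 6), A))) = Add(6, Mul(2, Mul(Add(6, f), A))) = Add(6, Mul(2, Mul(A, Add(6, f)))) = Add(6, Mul(2, A, Add(6, f))))
Function('w')(h, b) = Add(29, Mul(b, h))
Add(Add(-3188, 1648), Function('w')(Function('g')(Function('E')(3, 4)), -45)) = Add(Add(-3188, 1648), Add(29, Mul(-45, Add(-5, Mul(-1, Add(6, Mul(12, 3), Mul(2, 3, 4))))))) = Add(-1540, Add(29, Mul(-45, Add(-5, Mul(-1, Add(6, 36, 24)))))) = Add(-1540, Add(29, Mul(-45, Add(-5, Mul(-1, 66))))) = Add(-1540, Add(29, Mul(-45, Add(-5, -66)))) = Add(-1540, Add(29, Mul(-45, -71))) = Add(-1540, Add(29, 3195)) = Add(-1540, 3224) = 1684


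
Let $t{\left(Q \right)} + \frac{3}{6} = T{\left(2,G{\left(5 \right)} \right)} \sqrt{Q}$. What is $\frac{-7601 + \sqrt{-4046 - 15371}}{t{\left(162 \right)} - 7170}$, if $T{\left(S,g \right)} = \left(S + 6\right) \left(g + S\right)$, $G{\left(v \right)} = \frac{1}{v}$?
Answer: $\frac{5450297050}{5136588913} + \frac{120399840 \sqrt{2}}{5136588913} - \frac{717050 i \sqrt{19417}}{5136588913} - \frac{15840 i \sqrt{38834}}{5136588913} \approx 1.0942 - 0.02006 i$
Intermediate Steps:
$T{\left(S,g \right)} = \left(6 + S\right) \left(S + g\right)$
$t{\left(Q \right)} = - \frac{1}{2} + \frac{88 \sqrt{Q}}{5}$ ($t{\left(Q \right)} = - \frac{1}{2} + \left(2^{2} + 6 \cdot 2 + \frac{6}{5} + \frac{2}{5}\right) \sqrt{Q} = - \frac{1}{2} + \left(4 + 12 + 6 \cdot \frac{1}{5} + 2 \cdot \frac{1}{5}\right) \sqrt{Q} = - \frac{1}{2} + \left(4 + 12 + \frac{6}{5} + \frac{2}{5}\right) \sqrt{Q} = - \frac{1}{2} + \frac{88 \sqrt{Q}}{5}$)
$\frac{-7601 + \sqrt{-4046 - 15371}}{t{\left(162 \right)} - 7170} = \frac{-7601 + \sqrt{-4046 - 15371}}{\left(- \frac{1}{2} + \frac{88 \sqrt{162}}{5}\right) - 7170} = \frac{-7601 + \sqrt{-19417}}{\left(- \frac{1}{2} + \frac{88 \cdot 9 \sqrt{2}}{5}\right) - 7170} = \frac{-7601 + i \sqrt{19417}}{\left(- \frac{1}{2} + \frac{792 \sqrt{2}}{5}\right) - 7170} = \frac{-7601 + i \sqrt{19417}}{- \frac{14341}{2} + \frac{792 \sqrt{2}}{5}}$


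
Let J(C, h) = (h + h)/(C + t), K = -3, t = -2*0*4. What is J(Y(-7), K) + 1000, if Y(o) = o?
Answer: 7006/7 ≈ 1000.9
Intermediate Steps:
t = 0 (t = 0*4 = 0)
J(C, h) = 2*h/C (J(C, h) = (h + h)/(C + 0) = (2*h)/C = 2*h/C)
J(Y(-7), K) + 1000 = 2*(-3)/(-7) + 1000 = 2*(-3)*(-1/7) + 1000 = 6/7 + 1000 = 7006/7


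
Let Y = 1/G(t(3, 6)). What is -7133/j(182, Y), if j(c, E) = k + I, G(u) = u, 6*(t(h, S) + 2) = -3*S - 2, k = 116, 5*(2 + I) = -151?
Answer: -35665/419 ≈ -85.119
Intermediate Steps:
I = -161/5 (I = -2 + (⅕)*(-151) = -2 - 151/5 = -161/5 ≈ -32.200)
t(h, S) = -7/3 - S/2 (t(h, S) = -2 + (-3*S - 2)/6 = -2 + (-2 - 3*S)/6 = -2 + (-⅓ - S/2) = -7/3 - S/2)
Y = -3/16 (Y = 1/(-7/3 - ½*6) = 1/(-7/3 - 3) = 1/(-16/3) = -3/16 ≈ -0.18750)
j(c, E) = 419/5 (j(c, E) = 116 - 161/5 = 419/5)
-7133/j(182, Y) = -7133/419/5 = -7133*5/419 = -35665/419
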